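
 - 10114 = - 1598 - 8516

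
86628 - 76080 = 10548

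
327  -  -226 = 553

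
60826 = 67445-6619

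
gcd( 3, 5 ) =1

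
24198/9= 2688 + 2/3 = 2688.67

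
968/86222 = 484/43111 = 0.01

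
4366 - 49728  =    -  45362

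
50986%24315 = 2356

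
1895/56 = 1895/56 = 33.84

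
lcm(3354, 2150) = 83850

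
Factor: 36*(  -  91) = -3276 = -2^2* 3^2*7^1 * 13^1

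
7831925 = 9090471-1258546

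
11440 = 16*715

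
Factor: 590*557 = 2^1*5^1*59^1 * 557^1 = 328630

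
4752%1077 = 444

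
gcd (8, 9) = 1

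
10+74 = 84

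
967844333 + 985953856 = 1953798189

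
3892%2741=1151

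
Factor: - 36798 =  - 2^1 *3^1*6133^1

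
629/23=27 + 8/23=27.35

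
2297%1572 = 725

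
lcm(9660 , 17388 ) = 86940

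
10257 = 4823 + 5434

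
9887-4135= 5752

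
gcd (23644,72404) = 92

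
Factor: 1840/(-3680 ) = -2^( - 1) = - 1/2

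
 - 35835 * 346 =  - 12398910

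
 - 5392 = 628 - 6020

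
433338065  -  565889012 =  - 132550947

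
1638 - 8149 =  -6511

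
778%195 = 193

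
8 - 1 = 7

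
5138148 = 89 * 57732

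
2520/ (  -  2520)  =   -1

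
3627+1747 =5374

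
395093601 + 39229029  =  434322630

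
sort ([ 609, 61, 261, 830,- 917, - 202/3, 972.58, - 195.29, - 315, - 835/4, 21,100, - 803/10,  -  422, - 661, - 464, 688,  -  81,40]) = [-917, - 661, - 464,  -  422, - 315, - 835/4,-195.29, - 81, -803/10, - 202/3, 21, 40,61, 100,261,609, 688,830, 972.58] 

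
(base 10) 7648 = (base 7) 31204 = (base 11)5823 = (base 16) 1DE0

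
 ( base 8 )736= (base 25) J3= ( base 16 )1de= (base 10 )478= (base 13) 2aa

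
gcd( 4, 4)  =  4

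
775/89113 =775/89113 = 0.01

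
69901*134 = 9366734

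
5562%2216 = 1130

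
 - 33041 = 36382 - 69423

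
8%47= 8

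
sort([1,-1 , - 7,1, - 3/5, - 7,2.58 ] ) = [ - 7, -7, - 1, - 3/5,1, 1,2.58 ] 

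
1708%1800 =1708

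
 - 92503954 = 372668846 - 465172800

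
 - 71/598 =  - 71/598   =  -0.12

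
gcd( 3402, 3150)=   126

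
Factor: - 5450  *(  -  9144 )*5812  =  2^6*  3^2 * 5^2*109^1*127^1 * 1453^1 = 289639857600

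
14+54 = 68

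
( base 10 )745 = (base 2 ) 1011101001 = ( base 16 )2e9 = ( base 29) pk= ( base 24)171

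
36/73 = 36/73 = 0.49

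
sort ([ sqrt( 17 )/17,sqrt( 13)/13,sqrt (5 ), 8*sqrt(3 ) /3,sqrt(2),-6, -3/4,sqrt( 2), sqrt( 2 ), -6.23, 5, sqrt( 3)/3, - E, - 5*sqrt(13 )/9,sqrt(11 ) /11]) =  [ - 6.23, - 6,-E, - 5* sqrt (13 ) /9, - 3/4, sqrt( 17)/17,sqrt( 13)/13 , sqrt(11)/11,sqrt(3)/3, sqrt ( 2), sqrt(2 ),sqrt(2),sqrt( 5 ), 8*sqrt ( 3 )/3, 5]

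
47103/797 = 59 + 80/797 = 59.10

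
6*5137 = 30822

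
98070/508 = 49035/254 =193.05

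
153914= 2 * 76957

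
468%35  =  13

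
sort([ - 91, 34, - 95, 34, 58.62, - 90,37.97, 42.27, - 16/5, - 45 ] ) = [ - 95,-91, - 90, - 45, - 16/5, 34, 34,37.97, 42.27,58.62]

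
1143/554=1143/554= 2.06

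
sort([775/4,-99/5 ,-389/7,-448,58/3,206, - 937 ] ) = [ - 937, - 448, - 389/7, - 99/5,58/3,775/4,206 ]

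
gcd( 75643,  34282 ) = 1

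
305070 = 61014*5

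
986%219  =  110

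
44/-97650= - 22/48825 = - 0.00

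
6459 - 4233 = 2226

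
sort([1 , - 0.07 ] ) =[ - 0.07,1]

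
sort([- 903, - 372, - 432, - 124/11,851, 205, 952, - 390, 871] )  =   [ - 903,  -  432, -390,-372,  -  124/11, 205, 851, 871, 952 ] 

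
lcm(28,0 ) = 0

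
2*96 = 192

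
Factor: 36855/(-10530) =  -  7/2 = - 2^(-1) * 7^1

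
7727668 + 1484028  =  9211696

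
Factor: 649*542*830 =2^2*5^1 * 11^1 *59^1*83^1*271^1 = 291959140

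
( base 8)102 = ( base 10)66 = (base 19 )39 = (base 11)60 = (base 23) 2K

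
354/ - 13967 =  - 354/13967 = -0.03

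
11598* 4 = 46392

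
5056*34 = 171904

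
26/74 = 13/37 = 0.35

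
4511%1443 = 182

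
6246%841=359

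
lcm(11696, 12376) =1064336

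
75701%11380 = 7421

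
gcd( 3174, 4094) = 46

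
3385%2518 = 867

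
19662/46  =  427 + 10/23 = 427.43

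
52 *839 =43628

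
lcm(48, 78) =624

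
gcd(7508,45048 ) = 7508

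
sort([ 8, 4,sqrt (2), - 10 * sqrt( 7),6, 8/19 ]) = [ - 10 * sqrt (7),  8/19,  sqrt( 2),4, 6,  8]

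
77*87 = 6699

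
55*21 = 1155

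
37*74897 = 2771189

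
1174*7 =8218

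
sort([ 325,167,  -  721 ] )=[ - 721, 167, 325 ] 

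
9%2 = 1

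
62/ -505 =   -  62/505 = -0.12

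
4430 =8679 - 4249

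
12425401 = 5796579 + 6628822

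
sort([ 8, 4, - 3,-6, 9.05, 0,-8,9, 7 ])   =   [ - 8, - 6,-3, 0, 4,7,8, 9, 9.05]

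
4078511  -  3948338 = 130173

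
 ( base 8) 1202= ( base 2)1010000010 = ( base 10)642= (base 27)nl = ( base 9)783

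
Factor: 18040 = 2^3*5^1 * 11^1 * 41^1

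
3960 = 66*60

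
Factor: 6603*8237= 3^1*  31^1*71^1 * 8237^1 = 54388911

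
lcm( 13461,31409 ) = 94227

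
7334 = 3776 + 3558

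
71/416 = 71/416 = 0.17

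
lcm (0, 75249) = 0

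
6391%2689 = 1013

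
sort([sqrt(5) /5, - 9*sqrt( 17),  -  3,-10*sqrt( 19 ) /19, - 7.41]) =[ - 9*sqrt( 17) , - 7.41, - 3, - 10*sqrt( 19 )/19,sqrt (5 )/5]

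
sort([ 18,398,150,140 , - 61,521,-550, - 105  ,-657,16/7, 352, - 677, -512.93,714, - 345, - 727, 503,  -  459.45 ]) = [ - 727,-677, - 657,-550, - 512.93, - 459.45, - 345,-105,-61, 16/7,18, 140, 150,352,398, 503, 521,714] 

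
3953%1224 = 281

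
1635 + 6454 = 8089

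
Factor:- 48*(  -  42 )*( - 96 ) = -193536 = - 2^10*3^3*7^1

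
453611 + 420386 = 873997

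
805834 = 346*2329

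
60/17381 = 60/17381 = 0.00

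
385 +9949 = 10334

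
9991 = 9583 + 408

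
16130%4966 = 1232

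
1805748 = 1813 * 996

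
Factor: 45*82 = 2^1*3^2 * 5^1*41^1 = 3690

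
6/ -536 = - 3/268 = - 0.01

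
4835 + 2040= 6875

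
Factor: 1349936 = 2^4*7^1*17^1*709^1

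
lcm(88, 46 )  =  2024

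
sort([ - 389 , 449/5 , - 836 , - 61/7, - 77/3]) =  [ - 836, - 389, - 77/3, - 61/7, 449/5] 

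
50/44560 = 5/4456 = 0.00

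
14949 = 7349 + 7600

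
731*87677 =64091887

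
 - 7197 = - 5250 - 1947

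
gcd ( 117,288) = 9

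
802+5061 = 5863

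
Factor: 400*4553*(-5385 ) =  - 9807162000 = - 2^4*3^1*5^3*29^1*157^1*359^1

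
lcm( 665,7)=665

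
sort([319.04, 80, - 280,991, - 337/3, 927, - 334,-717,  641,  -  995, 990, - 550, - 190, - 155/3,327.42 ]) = [-995, - 717,- 550, - 334, -280, - 190, -337/3 , - 155/3,80,319.04, 327.42, 641,927, 990,991]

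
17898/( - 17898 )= -1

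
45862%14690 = 1792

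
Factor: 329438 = 2^1*127^1*1297^1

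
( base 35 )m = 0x16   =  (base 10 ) 22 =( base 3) 211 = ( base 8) 26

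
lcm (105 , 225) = 1575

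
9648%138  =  126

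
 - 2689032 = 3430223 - 6119255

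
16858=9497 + 7361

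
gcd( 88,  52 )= 4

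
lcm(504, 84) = 504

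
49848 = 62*804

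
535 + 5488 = 6023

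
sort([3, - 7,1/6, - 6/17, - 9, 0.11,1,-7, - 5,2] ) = [-9, - 7, - 7, - 5, - 6/17,0.11,1/6, 1,2, 3] 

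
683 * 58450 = 39921350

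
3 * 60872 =182616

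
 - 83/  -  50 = 83/50 = 1.66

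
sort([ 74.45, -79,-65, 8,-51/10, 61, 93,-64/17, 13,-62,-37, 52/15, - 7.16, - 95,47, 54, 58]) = [-95 ,-79, - 65,-62, - 37, - 7.16,-51/10,-64/17, 52/15,8, 13,47, 54, 58 , 61, 74.45, 93 ]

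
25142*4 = 100568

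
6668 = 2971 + 3697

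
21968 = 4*5492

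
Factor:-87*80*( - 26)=180960 = 2^5*3^1 * 5^1 * 13^1*29^1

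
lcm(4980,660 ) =54780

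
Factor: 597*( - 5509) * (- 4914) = 16161521922 = 2^1*3^4*7^2 *13^1*199^1* 787^1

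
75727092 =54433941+21293151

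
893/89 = 893/89 = 10.03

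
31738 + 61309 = 93047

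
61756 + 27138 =88894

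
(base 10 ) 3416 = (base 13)172A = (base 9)4615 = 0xD58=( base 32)3AO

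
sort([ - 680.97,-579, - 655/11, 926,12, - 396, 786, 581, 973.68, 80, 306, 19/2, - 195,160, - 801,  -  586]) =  [-801, -680.97,-586, - 579,-396,-195, - 655/11,19/2, 12 , 80, 160, 306,581, 786 , 926, 973.68] 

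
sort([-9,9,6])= [ -9,6,9]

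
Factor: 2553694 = 2^1*11^1*13^1*8929^1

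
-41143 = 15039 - 56182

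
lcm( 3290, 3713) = 259910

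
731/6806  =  731/6806= 0.11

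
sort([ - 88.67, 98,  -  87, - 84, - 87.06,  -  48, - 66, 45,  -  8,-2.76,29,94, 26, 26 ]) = [  -  88.67, - 87.06, - 87, - 84, - 66, - 48, - 8,-2.76,26, 26, 29, 45, 94 , 98 ]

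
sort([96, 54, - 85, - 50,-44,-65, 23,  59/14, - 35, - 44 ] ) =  [ - 85, - 65, - 50, - 44, - 44,-35, 59/14, 23 , 54 , 96]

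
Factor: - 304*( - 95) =2^4 * 5^1*19^2 = 28880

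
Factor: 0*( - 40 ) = 0=0^1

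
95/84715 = 19/16943 =0.00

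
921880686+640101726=1561982412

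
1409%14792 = 1409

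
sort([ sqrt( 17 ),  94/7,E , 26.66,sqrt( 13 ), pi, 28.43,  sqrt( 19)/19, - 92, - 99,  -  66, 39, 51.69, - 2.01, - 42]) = [ - 99, - 92, - 66, - 42, - 2.01 , sqrt(19 ) /19,E,pi,sqrt ( 13),sqrt(17), 94/7, 26.66,  28.43  ,  39,51.69]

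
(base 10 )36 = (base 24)1C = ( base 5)121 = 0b100100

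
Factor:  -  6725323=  - 11^1*611393^1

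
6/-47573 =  - 1 + 47567/47573= - 0.00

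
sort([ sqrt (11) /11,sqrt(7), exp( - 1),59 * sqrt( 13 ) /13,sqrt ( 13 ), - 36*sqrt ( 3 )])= [ - 36*sqrt( 3), sqrt(11 )/11,exp ( -1 ), sqrt( 7 ), sqrt (13 ), 59*sqrt (13 ) /13]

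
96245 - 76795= 19450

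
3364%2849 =515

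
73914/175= 422 + 64/175 = 422.37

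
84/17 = 84/17 = 4.94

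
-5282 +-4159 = - 9441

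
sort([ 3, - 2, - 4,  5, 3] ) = [ - 4, - 2, 3, 3, 5]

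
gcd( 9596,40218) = 2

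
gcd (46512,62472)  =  456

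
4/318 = 2/159 = 0.01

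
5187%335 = 162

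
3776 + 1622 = 5398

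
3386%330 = 86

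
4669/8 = 583+5/8  =  583.62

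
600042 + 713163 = 1313205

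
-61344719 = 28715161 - 90059880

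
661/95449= 661/95449 = 0.01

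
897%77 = 50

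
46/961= 46/961 = 0.05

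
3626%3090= 536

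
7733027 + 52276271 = 60009298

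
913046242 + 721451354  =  1634497596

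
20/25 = 4/5 =0.80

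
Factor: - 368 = -2^4 * 23^1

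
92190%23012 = 142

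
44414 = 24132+20282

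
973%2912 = 973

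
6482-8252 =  - 1770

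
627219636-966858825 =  - 339639189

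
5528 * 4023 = 22239144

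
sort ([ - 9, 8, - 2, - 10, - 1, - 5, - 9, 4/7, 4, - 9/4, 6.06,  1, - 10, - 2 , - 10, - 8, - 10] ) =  [ - 10 ,-10, - 10, - 10, - 9, - 9,- 8, - 5 ,  -  9/4, - 2, - 2, - 1, 4/7, 1,4, 6.06, 8]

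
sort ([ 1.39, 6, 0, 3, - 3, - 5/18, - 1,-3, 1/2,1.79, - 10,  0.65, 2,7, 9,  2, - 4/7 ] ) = [ - 10, - 3, -3, - 1,- 4/7, - 5/18,  0, 1/2, 0.65,1.39, 1.79,2, 2,  3, 6, 7, 9 ] 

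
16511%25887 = 16511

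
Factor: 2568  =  2^3*3^1*107^1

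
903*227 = 204981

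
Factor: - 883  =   - 883^1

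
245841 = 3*81947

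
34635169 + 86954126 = 121589295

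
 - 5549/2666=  - 3 + 79/86 = - 2.08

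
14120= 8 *1765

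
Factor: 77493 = 3^1*13^1*1987^1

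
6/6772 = 3/3386 = 0.00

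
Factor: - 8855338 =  - 2^1 * 73^1* 131^1*463^1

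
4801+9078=13879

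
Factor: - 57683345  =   - 5^1*53^1*109^1*1997^1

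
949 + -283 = 666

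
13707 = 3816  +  9891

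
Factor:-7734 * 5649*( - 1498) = 2^2*3^2*7^2*107^1*269^1*1289^1 = 65446670268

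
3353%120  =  113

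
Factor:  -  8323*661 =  - 7^1*29^1*  41^1*661^1= - 5501503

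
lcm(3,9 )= 9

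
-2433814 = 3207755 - 5641569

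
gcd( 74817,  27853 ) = 1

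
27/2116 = 27/2116 = 0.01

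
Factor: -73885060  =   - 2^2*5^1*17^1*217309^1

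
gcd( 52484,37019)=1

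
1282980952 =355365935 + 927615017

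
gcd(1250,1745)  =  5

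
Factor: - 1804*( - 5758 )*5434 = 2^4*11^2*13^1*19^1 * 41^1*2879^1 = 56445305488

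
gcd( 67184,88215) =1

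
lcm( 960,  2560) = 7680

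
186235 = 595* 313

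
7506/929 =7506/929 = 8.08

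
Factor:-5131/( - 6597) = 7/9 = 3^(  -  2 ) * 7^1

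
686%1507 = 686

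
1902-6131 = -4229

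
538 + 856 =1394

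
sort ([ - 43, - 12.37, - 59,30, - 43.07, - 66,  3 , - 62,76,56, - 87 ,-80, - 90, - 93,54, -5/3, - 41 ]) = [ - 93,- 90 , - 87,-80, - 66, - 62, - 59, - 43.07, - 43,-41, - 12.37, - 5/3,  3,30,54,56 , 76]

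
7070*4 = 28280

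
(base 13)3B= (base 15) 35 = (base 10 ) 50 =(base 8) 62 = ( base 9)55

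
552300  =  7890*70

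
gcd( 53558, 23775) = 1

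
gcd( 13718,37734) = 38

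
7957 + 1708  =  9665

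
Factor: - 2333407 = -2333407^1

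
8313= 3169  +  5144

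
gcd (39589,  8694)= 1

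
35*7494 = 262290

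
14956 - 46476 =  - 31520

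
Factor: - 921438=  - 2^1*3^2*7^1*71^1*103^1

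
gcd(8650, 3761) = 1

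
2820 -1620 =1200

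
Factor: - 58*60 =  - 3480 = - 2^3*3^1*5^1*29^1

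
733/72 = 733/72 = 10.18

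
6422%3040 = 342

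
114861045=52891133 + 61969912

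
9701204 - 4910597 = 4790607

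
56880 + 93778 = 150658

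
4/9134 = 2/4567 = 0.00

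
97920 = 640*153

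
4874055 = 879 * 5545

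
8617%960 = 937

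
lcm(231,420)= 4620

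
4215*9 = 37935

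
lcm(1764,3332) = 29988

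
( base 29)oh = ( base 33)lk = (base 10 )713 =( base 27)QB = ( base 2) 1011001001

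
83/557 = 83/557 = 0.15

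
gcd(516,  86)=86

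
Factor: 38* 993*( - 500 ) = - 2^3*3^1*5^3*19^1*331^1 = - 18867000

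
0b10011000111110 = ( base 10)9790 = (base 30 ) AQA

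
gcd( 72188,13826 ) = 2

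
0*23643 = 0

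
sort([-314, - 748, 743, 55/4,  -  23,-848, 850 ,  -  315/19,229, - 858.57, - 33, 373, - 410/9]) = [ - 858.57, - 848, - 748, - 314, - 410/9,  -  33,- 23, - 315/19,55/4,229, 373, 743,850]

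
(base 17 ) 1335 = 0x16CC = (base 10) 5836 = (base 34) 51M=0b1011011001100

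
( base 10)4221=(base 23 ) 7MC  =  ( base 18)D09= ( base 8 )10175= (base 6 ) 31313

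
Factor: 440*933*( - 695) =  - 2^3*3^1*5^2*11^1*139^1*311^1 = - 285311400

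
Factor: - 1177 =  - 11^1*107^1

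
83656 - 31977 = 51679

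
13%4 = 1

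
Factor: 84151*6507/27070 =547570557/27070 =2^(  -  1)*3^3*5^( - 1 )*19^1*43^1*103^1*241^1* 2707^(  -  1 )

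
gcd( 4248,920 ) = 8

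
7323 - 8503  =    -  1180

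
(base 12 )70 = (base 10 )84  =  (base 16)54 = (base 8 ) 124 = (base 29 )2Q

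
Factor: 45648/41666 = 22824/20833=2^3*3^2* 83^( - 1)* 251^( - 1)*317^1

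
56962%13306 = 3738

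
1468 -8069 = -6601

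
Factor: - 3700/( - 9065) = 20/49  =  2^2*5^1*7^( - 2) 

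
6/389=6/389 = 0.02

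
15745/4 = 3936 + 1/4 = 3936.25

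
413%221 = 192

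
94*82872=7789968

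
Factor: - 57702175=-5^2*193^1*11959^1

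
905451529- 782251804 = 123199725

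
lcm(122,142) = 8662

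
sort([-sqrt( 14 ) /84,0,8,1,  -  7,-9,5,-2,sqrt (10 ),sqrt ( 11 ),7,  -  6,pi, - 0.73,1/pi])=[  -  9,-7, - 6,  -  2, - 0.73,-sqrt (14) /84,  0,1/pi,1,pi, sqrt(10 ),sqrt(11 ),5,7,8 ]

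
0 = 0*7412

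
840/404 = 2 + 8/101 = 2.08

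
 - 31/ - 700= 31/700 =0.04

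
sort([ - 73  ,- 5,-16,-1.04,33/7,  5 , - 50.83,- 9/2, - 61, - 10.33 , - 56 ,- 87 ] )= [-87 ,-73,-61, - 56, - 50.83, -16 , - 10.33 , - 5, - 9/2,-1.04,33/7,5]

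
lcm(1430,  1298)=84370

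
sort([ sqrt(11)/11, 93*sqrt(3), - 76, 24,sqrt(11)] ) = [ - 76,sqrt(11)/11, sqrt (11 ),24, 93 * sqrt(3 )]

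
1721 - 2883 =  - 1162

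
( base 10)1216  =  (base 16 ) 4C0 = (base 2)10011000000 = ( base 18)3DA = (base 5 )14331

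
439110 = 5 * 87822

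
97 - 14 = 83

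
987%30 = 27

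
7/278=7/278 = 0.03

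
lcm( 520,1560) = 1560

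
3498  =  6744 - 3246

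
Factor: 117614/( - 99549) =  - 2^1*3^ ( - 4 )*7^1 * 31^1*271^1*1229^ ( -1)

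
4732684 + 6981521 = 11714205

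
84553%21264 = 20761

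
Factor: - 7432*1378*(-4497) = 2^4 * 3^1*13^1 * 53^1*929^1 * 1499^1 = 46055108112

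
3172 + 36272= 39444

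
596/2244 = 149/561=0.27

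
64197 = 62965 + 1232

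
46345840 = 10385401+35960439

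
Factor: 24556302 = 2^1 * 3^2*1364239^1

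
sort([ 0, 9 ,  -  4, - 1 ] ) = [ - 4, - 1,0,9] 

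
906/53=17 + 5/53 = 17.09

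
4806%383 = 210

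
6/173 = 6/173=0.03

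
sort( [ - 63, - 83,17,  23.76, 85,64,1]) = [ -83,-63, 1,17, 23.76,64, 85]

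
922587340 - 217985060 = 704602280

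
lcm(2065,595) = 35105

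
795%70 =25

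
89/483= 89/483 = 0.18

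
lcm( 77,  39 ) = 3003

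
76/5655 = 76/5655= 0.01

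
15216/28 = 543 + 3/7= 543.43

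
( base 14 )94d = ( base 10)1833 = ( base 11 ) 1417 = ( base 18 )5bf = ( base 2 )11100101001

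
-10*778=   -  7780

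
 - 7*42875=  - 300125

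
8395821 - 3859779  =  4536042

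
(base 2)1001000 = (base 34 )24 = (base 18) 40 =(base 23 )33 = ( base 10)72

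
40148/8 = 5018  +  1/2 = 5018.50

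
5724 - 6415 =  - 691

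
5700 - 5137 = 563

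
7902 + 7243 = 15145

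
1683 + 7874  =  9557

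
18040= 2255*8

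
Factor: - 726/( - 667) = 2^1*3^1 * 11^2*23^(-1 )*29^(-1 )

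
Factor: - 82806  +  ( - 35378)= - 2^3*11^1*17^1*79^1 = - 118184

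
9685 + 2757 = 12442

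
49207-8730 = 40477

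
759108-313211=445897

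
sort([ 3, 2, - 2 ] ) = [ - 2,2,3]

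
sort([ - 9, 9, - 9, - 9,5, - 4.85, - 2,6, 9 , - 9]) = [ - 9, - 9, - 9, - 9,-4.85, - 2, 5, 6 , 9, 9] 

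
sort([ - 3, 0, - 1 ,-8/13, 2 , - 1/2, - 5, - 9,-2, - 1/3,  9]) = [ - 9 ,  -  5, - 3, - 2 , - 1, - 8/13, - 1/2, - 1/3, 0, 2, 9]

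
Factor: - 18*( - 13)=234 = 2^1 * 3^2* 13^1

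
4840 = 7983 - 3143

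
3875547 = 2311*1677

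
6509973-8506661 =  - 1996688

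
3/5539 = 3/5539 = 0.00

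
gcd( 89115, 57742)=1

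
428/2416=107/604 = 0.18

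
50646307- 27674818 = 22971489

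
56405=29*1945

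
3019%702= 211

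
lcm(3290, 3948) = 19740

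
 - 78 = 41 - 119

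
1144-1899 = -755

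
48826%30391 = 18435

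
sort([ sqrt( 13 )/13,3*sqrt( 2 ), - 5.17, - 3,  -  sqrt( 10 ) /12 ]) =[  -  5.17, - 3 , - sqrt( 10 )/12, sqrt( 13)/13, 3 *sqrt(2)] 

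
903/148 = 903/148 = 6.10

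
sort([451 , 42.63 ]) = [ 42.63, 451 ]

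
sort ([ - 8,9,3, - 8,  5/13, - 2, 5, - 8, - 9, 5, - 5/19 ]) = [ - 9 , - 8, - 8,  -  8, - 2, - 5/19,5/13,3,5,  5,  9]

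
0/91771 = 0  =  0.00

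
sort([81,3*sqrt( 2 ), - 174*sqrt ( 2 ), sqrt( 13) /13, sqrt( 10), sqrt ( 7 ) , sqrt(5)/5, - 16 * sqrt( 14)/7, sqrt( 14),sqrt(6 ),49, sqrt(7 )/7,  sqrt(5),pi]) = [-174*sqrt (2 ), - 16*sqrt( 14 )/7,sqrt( 13) /13,  sqrt( 7 )/7 , sqrt( 5)/5,sqrt( 5),  sqrt( 6 ) , sqrt(7 ),pi,sqrt(10),sqrt(14 ) , 3 * sqrt( 2 ),  49, 81]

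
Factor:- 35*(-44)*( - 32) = - 2^7*5^1*7^1*11^1 =- 49280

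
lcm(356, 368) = 32752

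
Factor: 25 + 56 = 81 =3^4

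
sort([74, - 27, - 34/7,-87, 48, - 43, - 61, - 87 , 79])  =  [ - 87, - 87, - 61, - 43, - 27, - 34/7,48,  74,79 ]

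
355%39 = 4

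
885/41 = 885/41 = 21.59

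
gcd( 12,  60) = 12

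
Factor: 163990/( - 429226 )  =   - 115/301= - 5^1*7^(  -  1)*23^1* 43^( - 1)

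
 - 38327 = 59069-97396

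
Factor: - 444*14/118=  - 3108/59 = - 2^2*3^1*7^1 * 37^1*59^(-1) 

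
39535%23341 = 16194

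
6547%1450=747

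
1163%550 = 63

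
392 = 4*98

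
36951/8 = 4618 + 7/8 = 4618.88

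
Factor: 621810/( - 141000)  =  -441/100 = - 2^( - 2 ) * 3^2*5^(  -  2) * 7^2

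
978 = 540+438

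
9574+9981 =19555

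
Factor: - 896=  - 2^7 * 7^1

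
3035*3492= 10598220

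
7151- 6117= 1034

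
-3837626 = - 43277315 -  - 39439689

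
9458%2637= 1547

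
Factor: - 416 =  - 2^5 * 13^1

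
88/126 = 44/63 = 0.70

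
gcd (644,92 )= 92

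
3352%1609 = 134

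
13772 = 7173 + 6599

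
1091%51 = 20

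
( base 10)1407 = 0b10101111111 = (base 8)2577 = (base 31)1EC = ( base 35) 157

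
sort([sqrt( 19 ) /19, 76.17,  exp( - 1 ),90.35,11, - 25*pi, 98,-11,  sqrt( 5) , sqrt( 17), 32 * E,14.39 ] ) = [ -25 * pi, - 11,sqrt ( 19 )/19,exp(  -  1 ) , sqrt( 5), sqrt(17),11, 14.39,  76.17, 32*  E,90.35,98] 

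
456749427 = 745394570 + - 288645143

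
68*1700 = 115600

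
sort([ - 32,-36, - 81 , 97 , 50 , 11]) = [ -81, - 36, - 32 , 11,50 , 97] 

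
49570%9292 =3110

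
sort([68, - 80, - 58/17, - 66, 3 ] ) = [-80,  -  66, - 58/17, 3,68 ] 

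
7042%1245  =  817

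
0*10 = 0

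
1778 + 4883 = 6661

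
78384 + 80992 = 159376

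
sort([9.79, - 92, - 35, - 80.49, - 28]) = [-92,-80.49,- 35, - 28,9.79]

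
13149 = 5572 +7577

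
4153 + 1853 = 6006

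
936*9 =8424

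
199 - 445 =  - 246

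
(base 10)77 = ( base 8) 115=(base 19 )41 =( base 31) 2F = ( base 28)2L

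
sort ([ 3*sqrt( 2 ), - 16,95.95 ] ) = [ - 16, 3 * sqrt(2),  95.95 ] 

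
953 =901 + 52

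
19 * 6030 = 114570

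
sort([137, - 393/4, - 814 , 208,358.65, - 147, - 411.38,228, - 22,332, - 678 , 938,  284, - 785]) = [ - 814 , - 785, - 678, - 411.38,-147,- 393/4, - 22, 137, 208, 228, 284, 332, 358.65,938]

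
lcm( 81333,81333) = 81333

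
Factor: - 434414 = -2^1 *217207^1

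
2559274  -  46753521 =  - 44194247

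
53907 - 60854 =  - 6947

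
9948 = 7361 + 2587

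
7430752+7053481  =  14484233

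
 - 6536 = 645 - 7181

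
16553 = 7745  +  8808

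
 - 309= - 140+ - 169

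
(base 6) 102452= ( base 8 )20300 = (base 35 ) 6TJ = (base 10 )8384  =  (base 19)1445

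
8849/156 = 8849/156 = 56.72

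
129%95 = 34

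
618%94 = 54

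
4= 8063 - 8059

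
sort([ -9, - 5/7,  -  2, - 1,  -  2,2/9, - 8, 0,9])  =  [ - 9, - 8 , - 2, - 2,-1, - 5/7, 0,2/9,9]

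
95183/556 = 95183/556 = 171.19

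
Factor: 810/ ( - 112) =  - 2^( - 3 )*3^4 * 5^1*  7^(-1 )=- 405/56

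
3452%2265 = 1187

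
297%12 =9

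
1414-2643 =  - 1229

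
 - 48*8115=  - 389520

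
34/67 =34/67 = 0.51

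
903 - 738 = 165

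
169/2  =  84 + 1/2 = 84.50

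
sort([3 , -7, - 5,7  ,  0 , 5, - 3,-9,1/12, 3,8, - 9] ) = [ - 9,  -  9,  -  7,- 5,-3 , 0, 1/12, 3, 3, 5, 7,  8 ]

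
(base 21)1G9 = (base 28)102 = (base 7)2202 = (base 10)786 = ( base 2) 1100010010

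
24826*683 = 16956158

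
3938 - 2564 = 1374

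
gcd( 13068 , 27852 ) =132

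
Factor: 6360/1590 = 4 = 2^2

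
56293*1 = 56293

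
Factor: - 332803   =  -332803^1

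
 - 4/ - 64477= 4/64477 = 0.00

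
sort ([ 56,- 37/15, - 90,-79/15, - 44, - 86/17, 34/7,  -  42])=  [ -90, - 44, - 42, - 79/15,-86/17, - 37/15, 34/7,56]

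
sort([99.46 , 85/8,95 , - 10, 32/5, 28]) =[ - 10,32/5,85/8, 28,95, 99.46]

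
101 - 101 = 0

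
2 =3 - 1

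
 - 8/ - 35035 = 8/35035 = 0.00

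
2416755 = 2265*1067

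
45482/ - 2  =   - 22741+ 0/1  =  - 22741.00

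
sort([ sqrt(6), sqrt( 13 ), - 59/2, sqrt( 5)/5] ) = [ - 59/2, sqrt(5 ) /5,sqrt( 6),sqrt( 13)] 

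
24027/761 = 31 + 436/761 = 31.57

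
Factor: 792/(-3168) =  - 1/4 = -  2^(  -  2)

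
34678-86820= - 52142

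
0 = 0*81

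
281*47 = 13207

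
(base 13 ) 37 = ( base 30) 1G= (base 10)46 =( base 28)1I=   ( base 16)2e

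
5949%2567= 815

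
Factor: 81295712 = 2^5*47^1*191^1*283^1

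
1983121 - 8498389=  - 6515268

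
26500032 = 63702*416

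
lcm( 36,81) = 324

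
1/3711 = 1/3711 = 0.00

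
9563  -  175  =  9388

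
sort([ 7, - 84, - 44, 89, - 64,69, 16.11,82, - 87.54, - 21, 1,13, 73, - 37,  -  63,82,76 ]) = [ -87.54, - 84,- 64, - 63, - 44, - 37,-21, 1,7, 13 , 16.11,69,73 , 76,82,82,89 ]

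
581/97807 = 581/97807 = 0.01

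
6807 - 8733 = -1926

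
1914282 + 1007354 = 2921636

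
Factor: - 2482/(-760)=1241/380  =  2^ ( - 2 )*5^( - 1)*17^1 * 19^( - 1)*73^1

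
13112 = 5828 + 7284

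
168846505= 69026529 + 99819976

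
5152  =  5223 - 71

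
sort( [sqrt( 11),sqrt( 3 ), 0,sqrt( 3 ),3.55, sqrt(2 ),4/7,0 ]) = [ 0, 0, 4/7,sqrt(2 ),sqrt ( 3),sqrt(3),sqrt(11 ),  3.55 ]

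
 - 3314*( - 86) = 285004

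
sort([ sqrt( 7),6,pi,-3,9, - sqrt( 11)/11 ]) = [-3,-sqrt(11)/11,sqrt( 7) , pi,6,9]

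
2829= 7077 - 4248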